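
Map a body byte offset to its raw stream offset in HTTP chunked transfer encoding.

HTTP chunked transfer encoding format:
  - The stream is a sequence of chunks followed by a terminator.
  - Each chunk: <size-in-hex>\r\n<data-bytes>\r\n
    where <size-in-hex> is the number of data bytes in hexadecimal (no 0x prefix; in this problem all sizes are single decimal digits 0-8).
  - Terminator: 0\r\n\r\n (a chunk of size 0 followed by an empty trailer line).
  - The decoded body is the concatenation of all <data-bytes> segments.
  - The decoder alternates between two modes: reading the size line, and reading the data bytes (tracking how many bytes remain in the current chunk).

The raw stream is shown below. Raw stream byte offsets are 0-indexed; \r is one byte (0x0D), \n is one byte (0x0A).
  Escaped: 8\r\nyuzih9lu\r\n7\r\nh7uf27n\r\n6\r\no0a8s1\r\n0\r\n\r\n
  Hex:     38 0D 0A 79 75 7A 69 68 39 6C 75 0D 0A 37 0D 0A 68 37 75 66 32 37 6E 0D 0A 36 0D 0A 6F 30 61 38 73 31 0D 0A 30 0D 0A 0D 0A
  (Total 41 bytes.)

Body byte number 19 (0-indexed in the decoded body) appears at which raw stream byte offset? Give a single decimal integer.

Chunk 1: stream[0..1]='8' size=0x8=8, data at stream[3..11]='yuzih9lu' -> body[0..8], body so far='yuzih9lu'
Chunk 2: stream[13..14]='7' size=0x7=7, data at stream[16..23]='h7uf27n' -> body[8..15], body so far='yuzih9luh7uf27n'
Chunk 3: stream[25..26]='6' size=0x6=6, data at stream[28..34]='o0a8s1' -> body[15..21], body so far='yuzih9luh7uf27no0a8s1'
Chunk 4: stream[36..37]='0' size=0 (terminator). Final body='yuzih9luh7uf27no0a8s1' (21 bytes)
Body byte 19 at stream offset 32

Answer: 32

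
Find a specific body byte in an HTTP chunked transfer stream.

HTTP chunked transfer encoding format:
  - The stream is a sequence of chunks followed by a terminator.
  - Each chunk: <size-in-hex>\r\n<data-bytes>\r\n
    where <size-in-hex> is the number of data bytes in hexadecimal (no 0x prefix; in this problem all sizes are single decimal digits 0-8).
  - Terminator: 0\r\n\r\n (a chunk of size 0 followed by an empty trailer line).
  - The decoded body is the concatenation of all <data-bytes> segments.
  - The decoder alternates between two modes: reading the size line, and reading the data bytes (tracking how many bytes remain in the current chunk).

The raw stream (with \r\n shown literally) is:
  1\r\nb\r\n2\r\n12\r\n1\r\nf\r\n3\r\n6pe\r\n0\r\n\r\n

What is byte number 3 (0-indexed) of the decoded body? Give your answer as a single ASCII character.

Chunk 1: stream[0..1]='1' size=0x1=1, data at stream[3..4]='b' -> body[0..1], body so far='b'
Chunk 2: stream[6..7]='2' size=0x2=2, data at stream[9..11]='12' -> body[1..3], body so far='b12'
Chunk 3: stream[13..14]='1' size=0x1=1, data at stream[16..17]='f' -> body[3..4], body so far='b12f'
Chunk 4: stream[19..20]='3' size=0x3=3, data at stream[22..25]='6pe' -> body[4..7], body so far='b12f6pe'
Chunk 5: stream[27..28]='0' size=0 (terminator). Final body='b12f6pe' (7 bytes)
Body byte 3 = 'f'

Answer: f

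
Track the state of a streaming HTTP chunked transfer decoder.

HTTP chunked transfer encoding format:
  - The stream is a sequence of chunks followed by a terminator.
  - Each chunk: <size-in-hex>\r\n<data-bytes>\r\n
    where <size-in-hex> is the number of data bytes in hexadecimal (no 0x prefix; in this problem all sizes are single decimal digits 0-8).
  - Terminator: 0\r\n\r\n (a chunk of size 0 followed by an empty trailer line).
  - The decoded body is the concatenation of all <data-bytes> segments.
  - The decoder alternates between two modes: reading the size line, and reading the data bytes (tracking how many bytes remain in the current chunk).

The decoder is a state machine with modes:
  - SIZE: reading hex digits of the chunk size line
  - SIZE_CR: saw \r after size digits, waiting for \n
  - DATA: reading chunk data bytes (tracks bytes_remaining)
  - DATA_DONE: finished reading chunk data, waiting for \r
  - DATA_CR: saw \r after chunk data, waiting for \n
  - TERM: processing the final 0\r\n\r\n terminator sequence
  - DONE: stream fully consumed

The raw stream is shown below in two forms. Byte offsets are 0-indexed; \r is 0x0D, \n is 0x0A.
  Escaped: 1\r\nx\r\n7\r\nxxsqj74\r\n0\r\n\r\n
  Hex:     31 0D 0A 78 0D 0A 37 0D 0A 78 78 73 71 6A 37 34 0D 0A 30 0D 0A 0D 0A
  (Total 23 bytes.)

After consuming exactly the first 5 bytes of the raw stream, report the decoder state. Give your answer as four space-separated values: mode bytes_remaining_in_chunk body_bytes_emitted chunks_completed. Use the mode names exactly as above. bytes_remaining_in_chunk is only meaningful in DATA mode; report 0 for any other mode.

Answer: DATA_CR 0 1 0

Derivation:
Byte 0 = '1': mode=SIZE remaining=0 emitted=0 chunks_done=0
Byte 1 = 0x0D: mode=SIZE_CR remaining=0 emitted=0 chunks_done=0
Byte 2 = 0x0A: mode=DATA remaining=1 emitted=0 chunks_done=0
Byte 3 = 'x': mode=DATA_DONE remaining=0 emitted=1 chunks_done=0
Byte 4 = 0x0D: mode=DATA_CR remaining=0 emitted=1 chunks_done=0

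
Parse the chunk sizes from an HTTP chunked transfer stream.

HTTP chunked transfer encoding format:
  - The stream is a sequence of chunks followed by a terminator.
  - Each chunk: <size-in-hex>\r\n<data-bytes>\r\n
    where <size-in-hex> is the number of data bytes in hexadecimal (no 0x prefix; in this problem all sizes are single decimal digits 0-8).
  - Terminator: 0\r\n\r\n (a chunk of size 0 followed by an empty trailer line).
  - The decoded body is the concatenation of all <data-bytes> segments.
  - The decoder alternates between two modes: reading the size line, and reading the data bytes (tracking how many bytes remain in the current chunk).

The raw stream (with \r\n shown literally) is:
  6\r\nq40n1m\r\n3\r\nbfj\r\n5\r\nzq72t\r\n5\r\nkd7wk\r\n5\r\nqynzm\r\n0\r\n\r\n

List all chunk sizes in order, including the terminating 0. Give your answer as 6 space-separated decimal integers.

Chunk 1: stream[0..1]='6' size=0x6=6, data at stream[3..9]='q40n1m' -> body[0..6], body so far='q40n1m'
Chunk 2: stream[11..12]='3' size=0x3=3, data at stream[14..17]='bfj' -> body[6..9], body so far='q40n1mbfj'
Chunk 3: stream[19..20]='5' size=0x5=5, data at stream[22..27]='zq72t' -> body[9..14], body so far='q40n1mbfjzq72t'
Chunk 4: stream[29..30]='5' size=0x5=5, data at stream[32..37]='kd7wk' -> body[14..19], body so far='q40n1mbfjzq72tkd7wk'
Chunk 5: stream[39..40]='5' size=0x5=5, data at stream[42..47]='qynzm' -> body[19..24], body so far='q40n1mbfjzq72tkd7wkqynzm'
Chunk 6: stream[49..50]='0' size=0 (terminator). Final body='q40n1mbfjzq72tkd7wkqynzm' (24 bytes)

Answer: 6 3 5 5 5 0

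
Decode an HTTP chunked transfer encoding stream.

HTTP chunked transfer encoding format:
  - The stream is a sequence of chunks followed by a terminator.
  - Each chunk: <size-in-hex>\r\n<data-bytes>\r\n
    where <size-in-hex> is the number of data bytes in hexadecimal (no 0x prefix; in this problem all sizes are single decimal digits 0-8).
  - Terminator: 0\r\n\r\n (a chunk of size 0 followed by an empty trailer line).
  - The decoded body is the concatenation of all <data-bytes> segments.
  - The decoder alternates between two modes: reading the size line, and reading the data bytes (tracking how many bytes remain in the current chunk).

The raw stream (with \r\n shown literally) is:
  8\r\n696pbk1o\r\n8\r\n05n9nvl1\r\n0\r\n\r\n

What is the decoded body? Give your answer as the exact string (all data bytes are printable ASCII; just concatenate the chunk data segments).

Answer: 696pbk1o05n9nvl1

Derivation:
Chunk 1: stream[0..1]='8' size=0x8=8, data at stream[3..11]='696pbk1o' -> body[0..8], body so far='696pbk1o'
Chunk 2: stream[13..14]='8' size=0x8=8, data at stream[16..24]='05n9nvl1' -> body[8..16], body so far='696pbk1o05n9nvl1'
Chunk 3: stream[26..27]='0' size=0 (terminator). Final body='696pbk1o05n9nvl1' (16 bytes)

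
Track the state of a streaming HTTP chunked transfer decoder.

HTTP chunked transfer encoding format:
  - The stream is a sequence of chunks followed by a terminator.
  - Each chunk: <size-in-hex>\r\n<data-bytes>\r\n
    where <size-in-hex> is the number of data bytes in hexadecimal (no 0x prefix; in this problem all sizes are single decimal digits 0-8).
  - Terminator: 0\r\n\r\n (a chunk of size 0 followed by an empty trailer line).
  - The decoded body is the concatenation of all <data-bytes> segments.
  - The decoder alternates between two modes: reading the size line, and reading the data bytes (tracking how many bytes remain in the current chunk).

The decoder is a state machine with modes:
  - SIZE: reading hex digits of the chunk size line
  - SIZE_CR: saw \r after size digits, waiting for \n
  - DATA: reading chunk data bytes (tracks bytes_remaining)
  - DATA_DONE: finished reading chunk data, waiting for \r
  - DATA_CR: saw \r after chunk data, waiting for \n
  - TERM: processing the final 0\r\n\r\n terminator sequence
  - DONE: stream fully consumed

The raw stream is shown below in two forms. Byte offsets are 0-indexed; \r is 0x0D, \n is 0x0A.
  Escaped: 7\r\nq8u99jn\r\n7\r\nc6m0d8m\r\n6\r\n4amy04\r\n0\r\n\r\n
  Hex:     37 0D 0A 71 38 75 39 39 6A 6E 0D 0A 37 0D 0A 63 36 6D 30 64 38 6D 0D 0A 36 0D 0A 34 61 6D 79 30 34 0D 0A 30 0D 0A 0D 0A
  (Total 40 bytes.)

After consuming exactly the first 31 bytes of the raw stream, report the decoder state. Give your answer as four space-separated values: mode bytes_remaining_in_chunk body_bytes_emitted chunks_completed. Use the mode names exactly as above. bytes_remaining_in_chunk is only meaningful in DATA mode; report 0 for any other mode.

Answer: DATA 2 18 2

Derivation:
Byte 0 = '7': mode=SIZE remaining=0 emitted=0 chunks_done=0
Byte 1 = 0x0D: mode=SIZE_CR remaining=0 emitted=0 chunks_done=0
Byte 2 = 0x0A: mode=DATA remaining=7 emitted=0 chunks_done=0
Byte 3 = 'q': mode=DATA remaining=6 emitted=1 chunks_done=0
Byte 4 = '8': mode=DATA remaining=5 emitted=2 chunks_done=0
Byte 5 = 'u': mode=DATA remaining=4 emitted=3 chunks_done=0
Byte 6 = '9': mode=DATA remaining=3 emitted=4 chunks_done=0
Byte 7 = '9': mode=DATA remaining=2 emitted=5 chunks_done=0
Byte 8 = 'j': mode=DATA remaining=1 emitted=6 chunks_done=0
Byte 9 = 'n': mode=DATA_DONE remaining=0 emitted=7 chunks_done=0
Byte 10 = 0x0D: mode=DATA_CR remaining=0 emitted=7 chunks_done=0
Byte 11 = 0x0A: mode=SIZE remaining=0 emitted=7 chunks_done=1
Byte 12 = '7': mode=SIZE remaining=0 emitted=7 chunks_done=1
Byte 13 = 0x0D: mode=SIZE_CR remaining=0 emitted=7 chunks_done=1
Byte 14 = 0x0A: mode=DATA remaining=7 emitted=7 chunks_done=1
Byte 15 = 'c': mode=DATA remaining=6 emitted=8 chunks_done=1
Byte 16 = '6': mode=DATA remaining=5 emitted=9 chunks_done=1
Byte 17 = 'm': mode=DATA remaining=4 emitted=10 chunks_done=1
Byte 18 = '0': mode=DATA remaining=3 emitted=11 chunks_done=1
Byte 19 = 'd': mode=DATA remaining=2 emitted=12 chunks_done=1
Byte 20 = '8': mode=DATA remaining=1 emitted=13 chunks_done=1
Byte 21 = 'm': mode=DATA_DONE remaining=0 emitted=14 chunks_done=1
Byte 22 = 0x0D: mode=DATA_CR remaining=0 emitted=14 chunks_done=1
Byte 23 = 0x0A: mode=SIZE remaining=0 emitted=14 chunks_done=2
Byte 24 = '6': mode=SIZE remaining=0 emitted=14 chunks_done=2
Byte 25 = 0x0D: mode=SIZE_CR remaining=0 emitted=14 chunks_done=2
Byte 26 = 0x0A: mode=DATA remaining=6 emitted=14 chunks_done=2
Byte 27 = '4': mode=DATA remaining=5 emitted=15 chunks_done=2
Byte 28 = 'a': mode=DATA remaining=4 emitted=16 chunks_done=2
Byte 29 = 'm': mode=DATA remaining=3 emitted=17 chunks_done=2
Byte 30 = 'y': mode=DATA remaining=2 emitted=18 chunks_done=2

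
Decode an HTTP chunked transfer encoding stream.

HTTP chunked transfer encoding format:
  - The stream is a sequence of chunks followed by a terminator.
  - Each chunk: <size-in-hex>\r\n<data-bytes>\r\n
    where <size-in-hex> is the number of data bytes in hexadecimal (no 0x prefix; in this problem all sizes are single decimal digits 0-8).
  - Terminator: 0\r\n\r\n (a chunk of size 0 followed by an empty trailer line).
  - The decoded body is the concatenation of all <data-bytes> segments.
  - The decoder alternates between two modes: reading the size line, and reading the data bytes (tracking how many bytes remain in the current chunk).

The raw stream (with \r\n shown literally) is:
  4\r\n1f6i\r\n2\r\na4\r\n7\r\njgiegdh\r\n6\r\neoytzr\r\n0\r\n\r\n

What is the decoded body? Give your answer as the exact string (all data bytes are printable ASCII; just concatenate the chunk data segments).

Answer: 1f6ia4jgiegdheoytzr

Derivation:
Chunk 1: stream[0..1]='4' size=0x4=4, data at stream[3..7]='1f6i' -> body[0..4], body so far='1f6i'
Chunk 2: stream[9..10]='2' size=0x2=2, data at stream[12..14]='a4' -> body[4..6], body so far='1f6ia4'
Chunk 3: stream[16..17]='7' size=0x7=7, data at stream[19..26]='jgiegdh' -> body[6..13], body so far='1f6ia4jgiegdh'
Chunk 4: stream[28..29]='6' size=0x6=6, data at stream[31..37]='eoytzr' -> body[13..19], body so far='1f6ia4jgiegdheoytzr'
Chunk 5: stream[39..40]='0' size=0 (terminator). Final body='1f6ia4jgiegdheoytzr' (19 bytes)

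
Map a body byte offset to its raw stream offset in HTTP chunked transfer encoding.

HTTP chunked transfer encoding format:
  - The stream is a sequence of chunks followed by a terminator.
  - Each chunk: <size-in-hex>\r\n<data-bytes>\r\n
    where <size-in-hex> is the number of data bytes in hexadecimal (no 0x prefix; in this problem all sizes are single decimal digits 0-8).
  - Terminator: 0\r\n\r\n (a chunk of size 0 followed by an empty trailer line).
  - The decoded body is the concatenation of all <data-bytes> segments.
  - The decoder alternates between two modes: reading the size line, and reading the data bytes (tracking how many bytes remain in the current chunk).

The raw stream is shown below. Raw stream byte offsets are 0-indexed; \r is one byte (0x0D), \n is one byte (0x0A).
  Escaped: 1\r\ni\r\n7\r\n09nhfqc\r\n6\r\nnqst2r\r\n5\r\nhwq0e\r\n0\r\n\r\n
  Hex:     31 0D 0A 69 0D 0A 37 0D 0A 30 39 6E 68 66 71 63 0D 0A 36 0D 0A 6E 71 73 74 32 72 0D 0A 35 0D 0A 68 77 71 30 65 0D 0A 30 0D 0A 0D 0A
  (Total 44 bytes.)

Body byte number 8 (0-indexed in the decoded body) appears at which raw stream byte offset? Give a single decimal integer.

Chunk 1: stream[0..1]='1' size=0x1=1, data at stream[3..4]='i' -> body[0..1], body so far='i'
Chunk 2: stream[6..7]='7' size=0x7=7, data at stream[9..16]='09nhfqc' -> body[1..8], body so far='i09nhfqc'
Chunk 3: stream[18..19]='6' size=0x6=6, data at stream[21..27]='nqst2r' -> body[8..14], body so far='i09nhfqcnqst2r'
Chunk 4: stream[29..30]='5' size=0x5=5, data at stream[32..37]='hwq0e' -> body[14..19], body so far='i09nhfqcnqst2rhwq0e'
Chunk 5: stream[39..40]='0' size=0 (terminator). Final body='i09nhfqcnqst2rhwq0e' (19 bytes)
Body byte 8 at stream offset 21

Answer: 21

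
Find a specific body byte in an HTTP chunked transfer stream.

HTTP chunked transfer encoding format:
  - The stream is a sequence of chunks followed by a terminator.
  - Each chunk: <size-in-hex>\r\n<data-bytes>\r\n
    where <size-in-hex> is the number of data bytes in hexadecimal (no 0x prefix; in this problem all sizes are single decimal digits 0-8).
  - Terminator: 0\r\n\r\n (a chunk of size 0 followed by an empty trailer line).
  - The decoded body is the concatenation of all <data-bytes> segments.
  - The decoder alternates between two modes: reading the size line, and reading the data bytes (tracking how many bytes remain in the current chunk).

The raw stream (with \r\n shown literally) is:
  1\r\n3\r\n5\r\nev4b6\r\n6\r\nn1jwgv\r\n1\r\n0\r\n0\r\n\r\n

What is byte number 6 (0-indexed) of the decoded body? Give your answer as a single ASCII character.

Answer: n

Derivation:
Chunk 1: stream[0..1]='1' size=0x1=1, data at stream[3..4]='3' -> body[0..1], body so far='3'
Chunk 2: stream[6..7]='5' size=0x5=5, data at stream[9..14]='ev4b6' -> body[1..6], body so far='3ev4b6'
Chunk 3: stream[16..17]='6' size=0x6=6, data at stream[19..25]='n1jwgv' -> body[6..12], body so far='3ev4b6n1jwgv'
Chunk 4: stream[27..28]='1' size=0x1=1, data at stream[30..31]='0' -> body[12..13], body so far='3ev4b6n1jwgv0'
Chunk 5: stream[33..34]='0' size=0 (terminator). Final body='3ev4b6n1jwgv0' (13 bytes)
Body byte 6 = 'n'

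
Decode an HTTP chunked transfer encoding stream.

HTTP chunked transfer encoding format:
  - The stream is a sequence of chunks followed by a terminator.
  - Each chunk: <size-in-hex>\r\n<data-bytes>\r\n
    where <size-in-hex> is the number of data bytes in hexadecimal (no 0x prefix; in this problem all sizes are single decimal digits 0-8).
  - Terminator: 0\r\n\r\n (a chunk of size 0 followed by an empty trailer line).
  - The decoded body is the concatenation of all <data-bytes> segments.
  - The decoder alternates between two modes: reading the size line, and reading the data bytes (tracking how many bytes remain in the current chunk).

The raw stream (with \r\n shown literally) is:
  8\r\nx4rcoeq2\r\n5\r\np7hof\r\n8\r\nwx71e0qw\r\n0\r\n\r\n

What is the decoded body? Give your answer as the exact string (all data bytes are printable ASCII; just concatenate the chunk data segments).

Answer: x4rcoeq2p7hofwx71e0qw

Derivation:
Chunk 1: stream[0..1]='8' size=0x8=8, data at stream[3..11]='x4rcoeq2' -> body[0..8], body so far='x4rcoeq2'
Chunk 2: stream[13..14]='5' size=0x5=5, data at stream[16..21]='p7hof' -> body[8..13], body so far='x4rcoeq2p7hof'
Chunk 3: stream[23..24]='8' size=0x8=8, data at stream[26..34]='wx71e0qw' -> body[13..21], body so far='x4rcoeq2p7hofwx71e0qw'
Chunk 4: stream[36..37]='0' size=0 (terminator). Final body='x4rcoeq2p7hofwx71e0qw' (21 bytes)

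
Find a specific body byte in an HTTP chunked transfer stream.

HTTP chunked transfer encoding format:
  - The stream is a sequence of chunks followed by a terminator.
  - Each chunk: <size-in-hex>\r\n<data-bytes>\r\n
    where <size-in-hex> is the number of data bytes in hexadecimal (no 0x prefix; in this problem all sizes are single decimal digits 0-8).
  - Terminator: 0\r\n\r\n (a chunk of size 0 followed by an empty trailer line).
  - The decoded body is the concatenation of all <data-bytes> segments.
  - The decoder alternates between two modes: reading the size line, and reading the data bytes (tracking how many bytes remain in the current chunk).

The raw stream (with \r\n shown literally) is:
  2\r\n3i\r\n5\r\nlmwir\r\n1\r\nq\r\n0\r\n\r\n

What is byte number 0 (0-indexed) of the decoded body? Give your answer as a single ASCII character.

Answer: 3

Derivation:
Chunk 1: stream[0..1]='2' size=0x2=2, data at stream[3..5]='3i' -> body[0..2], body so far='3i'
Chunk 2: stream[7..8]='5' size=0x5=5, data at stream[10..15]='lmwir' -> body[2..7], body so far='3ilmwir'
Chunk 3: stream[17..18]='1' size=0x1=1, data at stream[20..21]='q' -> body[7..8], body so far='3ilmwirq'
Chunk 4: stream[23..24]='0' size=0 (terminator). Final body='3ilmwirq' (8 bytes)
Body byte 0 = '3'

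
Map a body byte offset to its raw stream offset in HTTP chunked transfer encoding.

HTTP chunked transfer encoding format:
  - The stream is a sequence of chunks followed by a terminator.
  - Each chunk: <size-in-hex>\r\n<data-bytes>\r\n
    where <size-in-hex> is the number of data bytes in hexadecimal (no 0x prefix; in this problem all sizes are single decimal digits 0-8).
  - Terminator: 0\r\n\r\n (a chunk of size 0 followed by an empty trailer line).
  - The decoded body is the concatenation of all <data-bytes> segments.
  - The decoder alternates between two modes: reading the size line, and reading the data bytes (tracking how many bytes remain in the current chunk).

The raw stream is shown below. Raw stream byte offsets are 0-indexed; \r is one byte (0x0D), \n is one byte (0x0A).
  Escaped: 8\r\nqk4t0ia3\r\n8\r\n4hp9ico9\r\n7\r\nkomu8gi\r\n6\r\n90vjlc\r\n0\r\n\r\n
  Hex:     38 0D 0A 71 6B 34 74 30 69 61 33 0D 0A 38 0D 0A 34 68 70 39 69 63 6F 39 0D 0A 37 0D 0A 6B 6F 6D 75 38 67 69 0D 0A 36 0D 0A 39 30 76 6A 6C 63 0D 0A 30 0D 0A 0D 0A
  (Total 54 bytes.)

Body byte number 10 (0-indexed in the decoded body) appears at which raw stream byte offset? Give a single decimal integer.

Answer: 18

Derivation:
Chunk 1: stream[0..1]='8' size=0x8=8, data at stream[3..11]='qk4t0ia3' -> body[0..8], body so far='qk4t0ia3'
Chunk 2: stream[13..14]='8' size=0x8=8, data at stream[16..24]='4hp9ico9' -> body[8..16], body so far='qk4t0ia34hp9ico9'
Chunk 3: stream[26..27]='7' size=0x7=7, data at stream[29..36]='komu8gi' -> body[16..23], body so far='qk4t0ia34hp9ico9komu8gi'
Chunk 4: stream[38..39]='6' size=0x6=6, data at stream[41..47]='90vjlc' -> body[23..29], body so far='qk4t0ia34hp9ico9komu8gi90vjlc'
Chunk 5: stream[49..50]='0' size=0 (terminator). Final body='qk4t0ia34hp9ico9komu8gi90vjlc' (29 bytes)
Body byte 10 at stream offset 18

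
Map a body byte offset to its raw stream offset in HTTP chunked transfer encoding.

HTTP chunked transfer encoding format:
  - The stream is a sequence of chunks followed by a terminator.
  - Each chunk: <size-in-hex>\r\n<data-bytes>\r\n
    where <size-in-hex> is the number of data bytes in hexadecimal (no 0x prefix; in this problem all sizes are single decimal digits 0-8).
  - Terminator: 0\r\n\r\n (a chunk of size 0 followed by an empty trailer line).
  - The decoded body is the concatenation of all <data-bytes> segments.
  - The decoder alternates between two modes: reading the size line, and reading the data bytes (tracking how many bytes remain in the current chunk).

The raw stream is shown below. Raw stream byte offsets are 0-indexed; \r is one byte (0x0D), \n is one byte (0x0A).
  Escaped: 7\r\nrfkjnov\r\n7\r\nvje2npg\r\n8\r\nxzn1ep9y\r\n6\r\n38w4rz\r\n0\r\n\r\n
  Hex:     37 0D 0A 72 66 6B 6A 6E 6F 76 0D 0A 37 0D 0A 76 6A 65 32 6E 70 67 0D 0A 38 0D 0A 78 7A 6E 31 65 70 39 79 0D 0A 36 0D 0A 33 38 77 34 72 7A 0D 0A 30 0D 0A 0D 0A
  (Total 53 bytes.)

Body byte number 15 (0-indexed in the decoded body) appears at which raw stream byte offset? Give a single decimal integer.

Answer: 28

Derivation:
Chunk 1: stream[0..1]='7' size=0x7=7, data at stream[3..10]='rfkjnov' -> body[0..7], body so far='rfkjnov'
Chunk 2: stream[12..13]='7' size=0x7=7, data at stream[15..22]='vje2npg' -> body[7..14], body so far='rfkjnovvje2npg'
Chunk 3: stream[24..25]='8' size=0x8=8, data at stream[27..35]='xzn1ep9y' -> body[14..22], body so far='rfkjnovvje2npgxzn1ep9y'
Chunk 4: stream[37..38]='6' size=0x6=6, data at stream[40..46]='38w4rz' -> body[22..28], body so far='rfkjnovvje2npgxzn1ep9y38w4rz'
Chunk 5: stream[48..49]='0' size=0 (terminator). Final body='rfkjnovvje2npgxzn1ep9y38w4rz' (28 bytes)
Body byte 15 at stream offset 28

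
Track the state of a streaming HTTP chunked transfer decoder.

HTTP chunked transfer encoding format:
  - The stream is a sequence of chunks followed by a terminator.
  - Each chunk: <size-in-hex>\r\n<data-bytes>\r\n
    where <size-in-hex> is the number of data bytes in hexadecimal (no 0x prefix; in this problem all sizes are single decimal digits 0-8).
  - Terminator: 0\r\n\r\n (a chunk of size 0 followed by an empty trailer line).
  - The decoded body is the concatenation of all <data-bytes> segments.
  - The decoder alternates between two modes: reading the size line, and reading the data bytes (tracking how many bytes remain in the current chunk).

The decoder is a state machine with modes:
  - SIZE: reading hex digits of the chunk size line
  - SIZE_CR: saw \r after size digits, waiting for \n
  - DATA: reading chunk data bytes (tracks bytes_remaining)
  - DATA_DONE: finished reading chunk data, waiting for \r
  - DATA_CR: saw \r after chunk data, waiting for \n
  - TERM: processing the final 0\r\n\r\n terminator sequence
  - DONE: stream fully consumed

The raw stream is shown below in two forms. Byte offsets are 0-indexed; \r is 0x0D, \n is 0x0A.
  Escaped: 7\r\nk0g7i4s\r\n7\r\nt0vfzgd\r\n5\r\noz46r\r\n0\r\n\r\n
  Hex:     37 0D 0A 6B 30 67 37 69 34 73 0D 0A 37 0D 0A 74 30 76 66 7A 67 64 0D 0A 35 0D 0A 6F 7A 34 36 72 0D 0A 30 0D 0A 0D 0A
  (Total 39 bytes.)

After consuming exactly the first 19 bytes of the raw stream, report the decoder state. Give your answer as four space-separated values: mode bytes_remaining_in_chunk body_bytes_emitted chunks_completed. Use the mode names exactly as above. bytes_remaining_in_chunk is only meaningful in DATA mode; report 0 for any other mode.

Byte 0 = '7': mode=SIZE remaining=0 emitted=0 chunks_done=0
Byte 1 = 0x0D: mode=SIZE_CR remaining=0 emitted=0 chunks_done=0
Byte 2 = 0x0A: mode=DATA remaining=7 emitted=0 chunks_done=0
Byte 3 = 'k': mode=DATA remaining=6 emitted=1 chunks_done=0
Byte 4 = '0': mode=DATA remaining=5 emitted=2 chunks_done=0
Byte 5 = 'g': mode=DATA remaining=4 emitted=3 chunks_done=0
Byte 6 = '7': mode=DATA remaining=3 emitted=4 chunks_done=0
Byte 7 = 'i': mode=DATA remaining=2 emitted=5 chunks_done=0
Byte 8 = '4': mode=DATA remaining=1 emitted=6 chunks_done=0
Byte 9 = 's': mode=DATA_DONE remaining=0 emitted=7 chunks_done=0
Byte 10 = 0x0D: mode=DATA_CR remaining=0 emitted=7 chunks_done=0
Byte 11 = 0x0A: mode=SIZE remaining=0 emitted=7 chunks_done=1
Byte 12 = '7': mode=SIZE remaining=0 emitted=7 chunks_done=1
Byte 13 = 0x0D: mode=SIZE_CR remaining=0 emitted=7 chunks_done=1
Byte 14 = 0x0A: mode=DATA remaining=7 emitted=7 chunks_done=1
Byte 15 = 't': mode=DATA remaining=6 emitted=8 chunks_done=1
Byte 16 = '0': mode=DATA remaining=5 emitted=9 chunks_done=1
Byte 17 = 'v': mode=DATA remaining=4 emitted=10 chunks_done=1
Byte 18 = 'f': mode=DATA remaining=3 emitted=11 chunks_done=1

Answer: DATA 3 11 1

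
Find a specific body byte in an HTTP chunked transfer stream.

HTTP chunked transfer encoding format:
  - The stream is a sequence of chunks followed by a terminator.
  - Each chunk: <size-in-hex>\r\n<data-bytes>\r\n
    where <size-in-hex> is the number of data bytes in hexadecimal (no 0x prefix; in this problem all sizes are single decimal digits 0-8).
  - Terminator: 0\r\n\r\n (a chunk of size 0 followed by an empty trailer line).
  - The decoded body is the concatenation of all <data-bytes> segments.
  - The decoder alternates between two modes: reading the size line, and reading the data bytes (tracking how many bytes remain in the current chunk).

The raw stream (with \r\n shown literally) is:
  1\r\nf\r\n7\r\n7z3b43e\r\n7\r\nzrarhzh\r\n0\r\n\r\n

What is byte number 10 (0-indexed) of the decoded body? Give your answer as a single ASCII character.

Answer: a

Derivation:
Chunk 1: stream[0..1]='1' size=0x1=1, data at stream[3..4]='f' -> body[0..1], body so far='f'
Chunk 2: stream[6..7]='7' size=0x7=7, data at stream[9..16]='7z3b43e' -> body[1..8], body so far='f7z3b43e'
Chunk 3: stream[18..19]='7' size=0x7=7, data at stream[21..28]='zrarhzh' -> body[8..15], body so far='f7z3b43ezrarhzh'
Chunk 4: stream[30..31]='0' size=0 (terminator). Final body='f7z3b43ezrarhzh' (15 bytes)
Body byte 10 = 'a'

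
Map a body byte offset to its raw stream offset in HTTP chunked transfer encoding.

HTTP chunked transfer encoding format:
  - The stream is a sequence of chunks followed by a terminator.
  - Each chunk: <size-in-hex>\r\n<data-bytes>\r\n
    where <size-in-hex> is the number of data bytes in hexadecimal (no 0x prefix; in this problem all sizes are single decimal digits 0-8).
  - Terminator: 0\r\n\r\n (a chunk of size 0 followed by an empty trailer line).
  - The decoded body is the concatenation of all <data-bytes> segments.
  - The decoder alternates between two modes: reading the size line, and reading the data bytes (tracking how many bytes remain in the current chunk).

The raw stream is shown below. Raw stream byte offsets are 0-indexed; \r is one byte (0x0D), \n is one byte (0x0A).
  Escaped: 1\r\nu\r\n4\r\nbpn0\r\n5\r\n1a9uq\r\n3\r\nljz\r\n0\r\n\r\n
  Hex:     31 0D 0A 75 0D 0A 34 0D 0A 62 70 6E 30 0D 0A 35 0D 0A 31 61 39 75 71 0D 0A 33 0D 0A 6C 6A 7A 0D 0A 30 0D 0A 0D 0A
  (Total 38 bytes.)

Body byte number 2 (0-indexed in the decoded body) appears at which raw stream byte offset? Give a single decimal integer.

Chunk 1: stream[0..1]='1' size=0x1=1, data at stream[3..4]='u' -> body[0..1], body so far='u'
Chunk 2: stream[6..7]='4' size=0x4=4, data at stream[9..13]='bpn0' -> body[1..5], body so far='ubpn0'
Chunk 3: stream[15..16]='5' size=0x5=5, data at stream[18..23]='1a9uq' -> body[5..10], body so far='ubpn01a9uq'
Chunk 4: stream[25..26]='3' size=0x3=3, data at stream[28..31]='ljz' -> body[10..13], body so far='ubpn01a9uqljz'
Chunk 5: stream[33..34]='0' size=0 (terminator). Final body='ubpn01a9uqljz' (13 bytes)
Body byte 2 at stream offset 10

Answer: 10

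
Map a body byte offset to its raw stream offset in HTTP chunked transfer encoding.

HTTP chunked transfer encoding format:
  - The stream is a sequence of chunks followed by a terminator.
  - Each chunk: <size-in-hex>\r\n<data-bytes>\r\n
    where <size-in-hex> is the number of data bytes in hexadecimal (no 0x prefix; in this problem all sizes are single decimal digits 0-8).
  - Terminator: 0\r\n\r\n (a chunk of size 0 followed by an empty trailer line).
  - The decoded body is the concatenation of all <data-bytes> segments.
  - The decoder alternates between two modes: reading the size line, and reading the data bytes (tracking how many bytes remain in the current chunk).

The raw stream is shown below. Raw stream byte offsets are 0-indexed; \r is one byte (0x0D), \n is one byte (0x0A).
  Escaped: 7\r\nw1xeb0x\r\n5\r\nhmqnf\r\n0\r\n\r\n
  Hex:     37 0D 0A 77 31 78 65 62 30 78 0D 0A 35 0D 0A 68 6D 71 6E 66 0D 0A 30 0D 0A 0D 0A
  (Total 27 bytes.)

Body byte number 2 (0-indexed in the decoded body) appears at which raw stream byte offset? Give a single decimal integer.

Chunk 1: stream[0..1]='7' size=0x7=7, data at stream[3..10]='w1xeb0x' -> body[0..7], body so far='w1xeb0x'
Chunk 2: stream[12..13]='5' size=0x5=5, data at stream[15..20]='hmqnf' -> body[7..12], body so far='w1xeb0xhmqnf'
Chunk 3: stream[22..23]='0' size=0 (terminator). Final body='w1xeb0xhmqnf' (12 bytes)
Body byte 2 at stream offset 5

Answer: 5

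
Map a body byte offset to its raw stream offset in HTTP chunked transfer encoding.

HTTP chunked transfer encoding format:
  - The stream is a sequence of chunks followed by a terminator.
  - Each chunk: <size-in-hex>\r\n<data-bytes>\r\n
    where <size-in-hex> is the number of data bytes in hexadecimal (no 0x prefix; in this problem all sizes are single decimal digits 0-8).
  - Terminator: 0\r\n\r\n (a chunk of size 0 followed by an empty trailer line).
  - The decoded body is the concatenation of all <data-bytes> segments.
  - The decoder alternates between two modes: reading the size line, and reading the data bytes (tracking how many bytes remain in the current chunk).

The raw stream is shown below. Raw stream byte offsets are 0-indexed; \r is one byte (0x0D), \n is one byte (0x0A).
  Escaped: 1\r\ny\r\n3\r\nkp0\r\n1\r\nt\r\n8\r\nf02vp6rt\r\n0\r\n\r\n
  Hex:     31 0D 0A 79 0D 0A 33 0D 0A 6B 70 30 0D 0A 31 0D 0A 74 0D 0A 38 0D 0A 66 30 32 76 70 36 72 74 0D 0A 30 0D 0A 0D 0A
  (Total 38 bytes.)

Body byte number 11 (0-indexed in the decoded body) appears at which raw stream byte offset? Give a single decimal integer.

Chunk 1: stream[0..1]='1' size=0x1=1, data at stream[3..4]='y' -> body[0..1], body so far='y'
Chunk 2: stream[6..7]='3' size=0x3=3, data at stream[9..12]='kp0' -> body[1..4], body so far='ykp0'
Chunk 3: stream[14..15]='1' size=0x1=1, data at stream[17..18]='t' -> body[4..5], body so far='ykp0t'
Chunk 4: stream[20..21]='8' size=0x8=8, data at stream[23..31]='f02vp6rt' -> body[5..13], body so far='ykp0tf02vp6rt'
Chunk 5: stream[33..34]='0' size=0 (terminator). Final body='ykp0tf02vp6rt' (13 bytes)
Body byte 11 at stream offset 29

Answer: 29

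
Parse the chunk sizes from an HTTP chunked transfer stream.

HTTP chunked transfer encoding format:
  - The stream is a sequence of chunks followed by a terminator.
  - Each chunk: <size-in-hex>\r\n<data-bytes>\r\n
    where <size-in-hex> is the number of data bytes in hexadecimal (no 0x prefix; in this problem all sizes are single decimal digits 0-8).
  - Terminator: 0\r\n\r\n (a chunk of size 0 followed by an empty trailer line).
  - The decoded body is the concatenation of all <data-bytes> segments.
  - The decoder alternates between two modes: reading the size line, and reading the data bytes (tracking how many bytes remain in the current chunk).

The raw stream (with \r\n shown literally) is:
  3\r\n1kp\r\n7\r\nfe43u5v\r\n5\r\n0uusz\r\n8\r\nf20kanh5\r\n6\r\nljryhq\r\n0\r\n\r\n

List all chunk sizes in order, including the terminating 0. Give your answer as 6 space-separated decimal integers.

Answer: 3 7 5 8 6 0

Derivation:
Chunk 1: stream[0..1]='3' size=0x3=3, data at stream[3..6]='1kp' -> body[0..3], body so far='1kp'
Chunk 2: stream[8..9]='7' size=0x7=7, data at stream[11..18]='fe43u5v' -> body[3..10], body so far='1kpfe43u5v'
Chunk 3: stream[20..21]='5' size=0x5=5, data at stream[23..28]='0uusz' -> body[10..15], body so far='1kpfe43u5v0uusz'
Chunk 4: stream[30..31]='8' size=0x8=8, data at stream[33..41]='f20kanh5' -> body[15..23], body so far='1kpfe43u5v0uuszf20kanh5'
Chunk 5: stream[43..44]='6' size=0x6=6, data at stream[46..52]='ljryhq' -> body[23..29], body so far='1kpfe43u5v0uuszf20kanh5ljryhq'
Chunk 6: stream[54..55]='0' size=0 (terminator). Final body='1kpfe43u5v0uuszf20kanh5ljryhq' (29 bytes)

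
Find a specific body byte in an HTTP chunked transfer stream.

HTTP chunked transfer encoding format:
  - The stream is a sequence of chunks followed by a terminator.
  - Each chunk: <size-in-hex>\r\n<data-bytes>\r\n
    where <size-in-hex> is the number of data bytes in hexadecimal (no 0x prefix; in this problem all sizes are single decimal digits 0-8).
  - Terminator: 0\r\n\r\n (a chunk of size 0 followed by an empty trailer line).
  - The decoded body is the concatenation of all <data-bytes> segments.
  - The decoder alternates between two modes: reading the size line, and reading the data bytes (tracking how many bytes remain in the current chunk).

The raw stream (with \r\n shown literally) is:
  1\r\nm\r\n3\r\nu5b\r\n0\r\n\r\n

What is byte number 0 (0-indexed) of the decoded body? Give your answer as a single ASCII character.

Chunk 1: stream[0..1]='1' size=0x1=1, data at stream[3..4]='m' -> body[0..1], body so far='m'
Chunk 2: stream[6..7]='3' size=0x3=3, data at stream[9..12]='u5b' -> body[1..4], body so far='mu5b'
Chunk 3: stream[14..15]='0' size=0 (terminator). Final body='mu5b' (4 bytes)
Body byte 0 = 'm'

Answer: m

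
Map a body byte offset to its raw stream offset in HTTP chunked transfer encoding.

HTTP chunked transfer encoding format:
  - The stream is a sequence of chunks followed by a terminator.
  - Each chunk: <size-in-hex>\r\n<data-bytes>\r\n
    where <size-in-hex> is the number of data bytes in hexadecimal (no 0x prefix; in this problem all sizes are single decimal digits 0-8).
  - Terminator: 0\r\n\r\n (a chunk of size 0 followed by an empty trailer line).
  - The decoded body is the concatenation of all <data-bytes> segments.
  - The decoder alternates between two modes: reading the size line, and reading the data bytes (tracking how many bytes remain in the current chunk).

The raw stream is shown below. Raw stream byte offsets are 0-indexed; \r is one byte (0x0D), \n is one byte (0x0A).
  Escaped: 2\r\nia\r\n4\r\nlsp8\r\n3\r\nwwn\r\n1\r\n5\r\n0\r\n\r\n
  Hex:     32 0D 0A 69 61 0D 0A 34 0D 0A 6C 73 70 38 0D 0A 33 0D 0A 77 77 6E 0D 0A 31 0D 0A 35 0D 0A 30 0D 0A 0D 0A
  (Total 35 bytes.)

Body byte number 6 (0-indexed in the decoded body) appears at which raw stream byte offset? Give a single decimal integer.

Answer: 19

Derivation:
Chunk 1: stream[0..1]='2' size=0x2=2, data at stream[3..5]='ia' -> body[0..2], body so far='ia'
Chunk 2: stream[7..8]='4' size=0x4=4, data at stream[10..14]='lsp8' -> body[2..6], body so far='ialsp8'
Chunk 3: stream[16..17]='3' size=0x3=3, data at stream[19..22]='wwn' -> body[6..9], body so far='ialsp8wwn'
Chunk 4: stream[24..25]='1' size=0x1=1, data at stream[27..28]='5' -> body[9..10], body so far='ialsp8wwn5'
Chunk 5: stream[30..31]='0' size=0 (terminator). Final body='ialsp8wwn5' (10 bytes)
Body byte 6 at stream offset 19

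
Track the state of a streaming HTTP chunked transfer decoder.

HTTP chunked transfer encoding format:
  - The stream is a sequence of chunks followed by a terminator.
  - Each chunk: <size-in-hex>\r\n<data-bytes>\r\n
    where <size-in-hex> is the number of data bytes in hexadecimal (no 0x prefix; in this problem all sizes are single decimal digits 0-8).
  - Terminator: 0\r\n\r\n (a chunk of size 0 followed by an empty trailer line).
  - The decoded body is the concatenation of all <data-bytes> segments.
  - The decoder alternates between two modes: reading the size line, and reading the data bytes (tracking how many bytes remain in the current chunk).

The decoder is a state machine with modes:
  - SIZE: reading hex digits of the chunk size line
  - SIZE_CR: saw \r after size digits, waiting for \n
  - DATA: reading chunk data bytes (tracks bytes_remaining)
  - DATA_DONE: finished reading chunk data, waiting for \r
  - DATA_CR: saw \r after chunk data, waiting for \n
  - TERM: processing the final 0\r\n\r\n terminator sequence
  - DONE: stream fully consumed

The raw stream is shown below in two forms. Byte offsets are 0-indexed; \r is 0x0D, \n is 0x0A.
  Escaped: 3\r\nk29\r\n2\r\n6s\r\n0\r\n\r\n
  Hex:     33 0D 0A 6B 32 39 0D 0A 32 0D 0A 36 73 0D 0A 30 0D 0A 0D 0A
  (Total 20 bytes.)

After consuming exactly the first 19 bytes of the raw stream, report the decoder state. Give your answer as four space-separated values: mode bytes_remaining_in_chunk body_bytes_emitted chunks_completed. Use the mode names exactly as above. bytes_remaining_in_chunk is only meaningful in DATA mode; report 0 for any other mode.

Answer: TERM 0 5 2

Derivation:
Byte 0 = '3': mode=SIZE remaining=0 emitted=0 chunks_done=0
Byte 1 = 0x0D: mode=SIZE_CR remaining=0 emitted=0 chunks_done=0
Byte 2 = 0x0A: mode=DATA remaining=3 emitted=0 chunks_done=0
Byte 3 = 'k': mode=DATA remaining=2 emitted=1 chunks_done=0
Byte 4 = '2': mode=DATA remaining=1 emitted=2 chunks_done=0
Byte 5 = '9': mode=DATA_DONE remaining=0 emitted=3 chunks_done=0
Byte 6 = 0x0D: mode=DATA_CR remaining=0 emitted=3 chunks_done=0
Byte 7 = 0x0A: mode=SIZE remaining=0 emitted=3 chunks_done=1
Byte 8 = '2': mode=SIZE remaining=0 emitted=3 chunks_done=1
Byte 9 = 0x0D: mode=SIZE_CR remaining=0 emitted=3 chunks_done=1
Byte 10 = 0x0A: mode=DATA remaining=2 emitted=3 chunks_done=1
Byte 11 = '6': mode=DATA remaining=1 emitted=4 chunks_done=1
Byte 12 = 's': mode=DATA_DONE remaining=0 emitted=5 chunks_done=1
Byte 13 = 0x0D: mode=DATA_CR remaining=0 emitted=5 chunks_done=1
Byte 14 = 0x0A: mode=SIZE remaining=0 emitted=5 chunks_done=2
Byte 15 = '0': mode=SIZE remaining=0 emitted=5 chunks_done=2
Byte 16 = 0x0D: mode=SIZE_CR remaining=0 emitted=5 chunks_done=2
Byte 17 = 0x0A: mode=TERM remaining=0 emitted=5 chunks_done=2
Byte 18 = 0x0D: mode=TERM remaining=0 emitted=5 chunks_done=2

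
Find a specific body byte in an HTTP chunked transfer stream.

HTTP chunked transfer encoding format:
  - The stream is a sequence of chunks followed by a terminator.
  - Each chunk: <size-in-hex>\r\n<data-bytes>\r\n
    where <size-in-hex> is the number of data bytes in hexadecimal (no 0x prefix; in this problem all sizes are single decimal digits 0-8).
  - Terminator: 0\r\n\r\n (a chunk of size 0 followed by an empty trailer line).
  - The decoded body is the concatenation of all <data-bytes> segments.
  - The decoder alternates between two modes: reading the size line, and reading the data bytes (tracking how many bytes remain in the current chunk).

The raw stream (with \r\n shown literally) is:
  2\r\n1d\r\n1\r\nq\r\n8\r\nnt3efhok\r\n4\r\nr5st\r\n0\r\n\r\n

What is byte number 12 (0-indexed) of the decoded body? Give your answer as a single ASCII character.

Answer: 5

Derivation:
Chunk 1: stream[0..1]='2' size=0x2=2, data at stream[3..5]='1d' -> body[0..2], body so far='1d'
Chunk 2: stream[7..8]='1' size=0x1=1, data at stream[10..11]='q' -> body[2..3], body so far='1dq'
Chunk 3: stream[13..14]='8' size=0x8=8, data at stream[16..24]='nt3efhok' -> body[3..11], body so far='1dqnt3efhok'
Chunk 4: stream[26..27]='4' size=0x4=4, data at stream[29..33]='r5st' -> body[11..15], body so far='1dqnt3efhokr5st'
Chunk 5: stream[35..36]='0' size=0 (terminator). Final body='1dqnt3efhokr5st' (15 bytes)
Body byte 12 = '5'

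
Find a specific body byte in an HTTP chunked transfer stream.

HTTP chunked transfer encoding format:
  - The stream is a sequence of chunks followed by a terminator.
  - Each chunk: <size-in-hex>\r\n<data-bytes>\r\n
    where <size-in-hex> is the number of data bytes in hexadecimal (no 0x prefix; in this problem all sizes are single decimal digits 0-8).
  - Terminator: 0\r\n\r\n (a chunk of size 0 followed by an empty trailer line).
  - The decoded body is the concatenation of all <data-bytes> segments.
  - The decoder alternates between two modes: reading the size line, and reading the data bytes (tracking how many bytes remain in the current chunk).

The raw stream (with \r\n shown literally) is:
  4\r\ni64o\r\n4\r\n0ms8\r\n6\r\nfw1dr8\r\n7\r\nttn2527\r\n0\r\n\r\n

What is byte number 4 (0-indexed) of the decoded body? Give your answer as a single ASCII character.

Chunk 1: stream[0..1]='4' size=0x4=4, data at stream[3..7]='i64o' -> body[0..4], body so far='i64o'
Chunk 2: stream[9..10]='4' size=0x4=4, data at stream[12..16]='0ms8' -> body[4..8], body so far='i64o0ms8'
Chunk 3: stream[18..19]='6' size=0x6=6, data at stream[21..27]='fw1dr8' -> body[8..14], body so far='i64o0ms8fw1dr8'
Chunk 4: stream[29..30]='7' size=0x7=7, data at stream[32..39]='ttn2527' -> body[14..21], body so far='i64o0ms8fw1dr8ttn2527'
Chunk 5: stream[41..42]='0' size=0 (terminator). Final body='i64o0ms8fw1dr8ttn2527' (21 bytes)
Body byte 4 = '0'

Answer: 0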